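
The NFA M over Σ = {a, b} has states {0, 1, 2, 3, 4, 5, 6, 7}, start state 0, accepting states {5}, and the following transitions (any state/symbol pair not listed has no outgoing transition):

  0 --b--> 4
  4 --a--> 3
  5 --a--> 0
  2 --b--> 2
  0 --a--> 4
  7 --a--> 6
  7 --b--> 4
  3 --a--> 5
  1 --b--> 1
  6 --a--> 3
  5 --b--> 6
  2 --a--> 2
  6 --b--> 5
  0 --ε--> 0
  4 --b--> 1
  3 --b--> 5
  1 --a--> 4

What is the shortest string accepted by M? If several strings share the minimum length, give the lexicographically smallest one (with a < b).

aaa

A breadth-first search from 0 reaches an accepting state first via the path 0 → 4 → 3 → 5 on input aaa.
No string of length < 3 is accepted (BFS exhausts all shorter strings without reaching an accepting state), and aaa is the lexicographically least accepting string of length 3.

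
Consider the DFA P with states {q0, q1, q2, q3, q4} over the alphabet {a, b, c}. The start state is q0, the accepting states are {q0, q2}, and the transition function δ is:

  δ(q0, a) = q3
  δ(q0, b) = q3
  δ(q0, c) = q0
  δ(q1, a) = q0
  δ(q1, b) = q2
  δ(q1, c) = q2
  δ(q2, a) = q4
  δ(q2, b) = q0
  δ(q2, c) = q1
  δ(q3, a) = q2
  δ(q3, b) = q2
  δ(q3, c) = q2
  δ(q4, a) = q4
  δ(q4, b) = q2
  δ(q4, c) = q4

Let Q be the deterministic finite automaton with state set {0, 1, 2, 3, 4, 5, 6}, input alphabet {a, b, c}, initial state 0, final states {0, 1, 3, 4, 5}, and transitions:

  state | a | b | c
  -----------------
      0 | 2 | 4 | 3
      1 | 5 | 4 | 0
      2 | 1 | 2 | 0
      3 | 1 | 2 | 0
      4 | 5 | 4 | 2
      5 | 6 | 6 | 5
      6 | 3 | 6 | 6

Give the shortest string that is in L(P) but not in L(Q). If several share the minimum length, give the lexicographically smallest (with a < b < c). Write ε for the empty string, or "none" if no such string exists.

The string ab is accepted by P but not by Q.
No shorter string lies in the difference, and ab is the lexicographically first length-2 string in L(P) \ L(Q).

ab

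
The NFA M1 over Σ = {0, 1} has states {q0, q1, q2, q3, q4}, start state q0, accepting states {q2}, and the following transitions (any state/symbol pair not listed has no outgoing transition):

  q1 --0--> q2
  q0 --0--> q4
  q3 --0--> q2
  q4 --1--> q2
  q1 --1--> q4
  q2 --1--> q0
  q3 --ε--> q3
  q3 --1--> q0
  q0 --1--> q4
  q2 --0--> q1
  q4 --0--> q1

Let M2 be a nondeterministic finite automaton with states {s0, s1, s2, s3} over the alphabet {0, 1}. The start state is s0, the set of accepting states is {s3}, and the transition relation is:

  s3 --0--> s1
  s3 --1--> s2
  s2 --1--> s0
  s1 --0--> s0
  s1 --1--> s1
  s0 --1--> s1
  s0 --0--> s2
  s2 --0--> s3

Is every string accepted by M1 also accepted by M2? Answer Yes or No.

No

The string 01 is in L(M1) but not in L(M2).
So L(M1) ⊄ L(M2).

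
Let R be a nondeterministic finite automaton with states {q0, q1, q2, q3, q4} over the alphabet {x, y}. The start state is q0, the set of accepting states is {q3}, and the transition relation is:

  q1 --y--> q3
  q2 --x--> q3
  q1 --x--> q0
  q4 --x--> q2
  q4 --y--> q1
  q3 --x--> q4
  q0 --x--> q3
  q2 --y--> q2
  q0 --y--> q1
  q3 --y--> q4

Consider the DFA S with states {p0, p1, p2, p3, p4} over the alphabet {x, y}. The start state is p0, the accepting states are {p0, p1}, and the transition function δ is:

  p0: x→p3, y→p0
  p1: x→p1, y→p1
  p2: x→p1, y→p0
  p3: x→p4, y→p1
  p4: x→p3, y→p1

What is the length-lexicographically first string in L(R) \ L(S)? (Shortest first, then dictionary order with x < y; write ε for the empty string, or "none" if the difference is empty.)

The string x is accepted by R but not by S.
No shorter string lies in the difference, and x is the lexicographically first length-1 string in L(R) \ L(S).

x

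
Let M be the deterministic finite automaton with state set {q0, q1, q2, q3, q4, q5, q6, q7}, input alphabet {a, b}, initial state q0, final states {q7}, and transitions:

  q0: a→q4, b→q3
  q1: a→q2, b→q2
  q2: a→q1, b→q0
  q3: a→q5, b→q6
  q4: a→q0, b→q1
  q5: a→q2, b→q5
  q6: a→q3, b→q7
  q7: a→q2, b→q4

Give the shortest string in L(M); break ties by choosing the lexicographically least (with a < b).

A breadth-first search from q0 reaches an accepting state first via the path q0 → q3 → q6 → q7 on input bbb.
No string of length < 3 is accepted (BFS exhausts all shorter strings without reaching an accepting state), and bbb is the lexicographically least accepting string of length 3.

bbb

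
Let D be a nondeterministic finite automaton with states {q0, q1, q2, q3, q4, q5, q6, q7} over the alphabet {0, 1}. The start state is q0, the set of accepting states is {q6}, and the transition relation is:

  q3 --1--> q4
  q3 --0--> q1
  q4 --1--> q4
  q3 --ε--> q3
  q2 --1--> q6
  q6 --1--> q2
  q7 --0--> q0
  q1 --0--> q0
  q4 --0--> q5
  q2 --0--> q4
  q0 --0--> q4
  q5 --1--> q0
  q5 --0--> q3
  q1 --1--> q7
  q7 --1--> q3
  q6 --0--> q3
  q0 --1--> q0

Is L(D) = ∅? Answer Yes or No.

The states reachable from the start state are {q0, q1, q3, q4, q5, q7}.
None of the accepting states {q6} is reachable, so no string is accepted and L(D) = ∅.

Yes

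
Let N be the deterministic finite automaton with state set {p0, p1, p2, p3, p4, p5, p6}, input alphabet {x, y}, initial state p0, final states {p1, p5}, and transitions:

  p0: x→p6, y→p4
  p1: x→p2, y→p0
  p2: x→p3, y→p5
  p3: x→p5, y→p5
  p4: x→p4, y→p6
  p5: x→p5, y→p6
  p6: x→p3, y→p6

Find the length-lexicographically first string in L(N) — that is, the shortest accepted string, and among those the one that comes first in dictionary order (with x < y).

xxx

A breadth-first search from p0 reaches an accepting state first via the path p0 → p6 → p3 → p5 on input xxx.
No string of length < 3 is accepted (BFS exhausts all shorter strings without reaching an accepting state), and xxx is the lexicographically least accepting string of length 3.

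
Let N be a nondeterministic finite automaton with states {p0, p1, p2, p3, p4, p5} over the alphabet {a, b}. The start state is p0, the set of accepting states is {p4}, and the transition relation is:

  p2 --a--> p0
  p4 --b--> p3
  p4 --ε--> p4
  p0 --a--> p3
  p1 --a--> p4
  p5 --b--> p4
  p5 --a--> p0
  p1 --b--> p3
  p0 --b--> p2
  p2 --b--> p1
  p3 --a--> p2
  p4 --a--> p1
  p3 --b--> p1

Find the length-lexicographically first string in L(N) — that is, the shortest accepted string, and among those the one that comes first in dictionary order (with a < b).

aba

A breadth-first search from p0 reaches an accepting state first via the path p0 → p3 → p1 → p4 on input aba.
No string of length < 3 is accepted (BFS exhausts all shorter strings without reaching an accepting state), and aba is the lexicographically least accepting string of length 3.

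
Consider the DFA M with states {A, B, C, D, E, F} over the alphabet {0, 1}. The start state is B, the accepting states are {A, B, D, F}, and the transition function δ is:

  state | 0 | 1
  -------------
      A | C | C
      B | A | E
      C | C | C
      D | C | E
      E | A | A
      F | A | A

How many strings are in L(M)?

4

The useful subgraph on states {A, B, E} is acyclic, so L(M) is finite; the longest accepting path visits 3 useful states, giving maximum string length 2.
Counting accepting paths from B by length: 1 of length 0, 1 of length 1, 2 of length 2. Total 4.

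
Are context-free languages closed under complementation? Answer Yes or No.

CFLs are closed under union, so if they were also closed under complement they would be closed under intersection by De Morgan (L₁ ∩ L₂ is the complement of the union of the complements). But {aⁿbⁿcᵐ} ∩ {aᵐbⁿcⁿ} = {aⁿbⁿcⁿ} is not context-free although both operands are.

No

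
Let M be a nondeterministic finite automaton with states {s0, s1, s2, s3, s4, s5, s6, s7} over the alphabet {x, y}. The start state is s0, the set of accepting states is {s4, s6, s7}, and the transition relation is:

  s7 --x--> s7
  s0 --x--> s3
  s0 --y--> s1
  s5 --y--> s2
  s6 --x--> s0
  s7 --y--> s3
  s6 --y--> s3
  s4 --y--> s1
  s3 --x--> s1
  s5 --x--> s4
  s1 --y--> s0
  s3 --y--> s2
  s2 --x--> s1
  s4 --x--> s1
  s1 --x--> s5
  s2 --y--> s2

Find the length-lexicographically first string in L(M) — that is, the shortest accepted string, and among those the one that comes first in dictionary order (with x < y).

A breadth-first search from s0 reaches an accepting state first via the path s0 → s1 → s5 → s4 on input yxx.
No string of length < 3 is accepted (BFS exhausts all shorter strings without reaching an accepting state), and yxx is the lexicographically least accepting string of length 3.

yxx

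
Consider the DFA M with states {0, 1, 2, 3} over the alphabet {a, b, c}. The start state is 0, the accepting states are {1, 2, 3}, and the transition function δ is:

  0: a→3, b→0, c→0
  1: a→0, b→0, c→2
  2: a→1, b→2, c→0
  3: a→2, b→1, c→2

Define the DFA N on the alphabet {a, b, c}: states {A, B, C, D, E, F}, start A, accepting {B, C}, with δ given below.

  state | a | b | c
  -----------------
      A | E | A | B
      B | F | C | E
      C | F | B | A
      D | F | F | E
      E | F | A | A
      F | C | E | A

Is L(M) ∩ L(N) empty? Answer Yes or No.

The string aaa is accepted by both M and N.
Hence L(M) ∩ L(N) ≠ ∅.

No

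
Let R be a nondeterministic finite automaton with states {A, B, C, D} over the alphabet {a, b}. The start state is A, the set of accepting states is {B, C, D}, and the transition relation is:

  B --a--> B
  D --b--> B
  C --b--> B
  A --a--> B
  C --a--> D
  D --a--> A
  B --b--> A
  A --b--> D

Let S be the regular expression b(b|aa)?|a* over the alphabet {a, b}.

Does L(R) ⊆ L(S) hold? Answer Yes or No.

The string aba is in L(R) but not in L(S).
So L(R) ⊄ L(S).

No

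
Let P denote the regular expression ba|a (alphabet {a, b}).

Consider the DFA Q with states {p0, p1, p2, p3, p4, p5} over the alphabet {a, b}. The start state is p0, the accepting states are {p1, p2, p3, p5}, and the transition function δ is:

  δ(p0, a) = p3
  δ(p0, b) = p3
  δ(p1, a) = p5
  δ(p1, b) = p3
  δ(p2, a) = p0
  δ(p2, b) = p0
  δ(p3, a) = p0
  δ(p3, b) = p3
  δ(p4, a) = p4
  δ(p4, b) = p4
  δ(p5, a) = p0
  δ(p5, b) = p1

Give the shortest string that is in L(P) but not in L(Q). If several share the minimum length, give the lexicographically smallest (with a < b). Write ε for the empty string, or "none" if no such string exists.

ba

The string ba is accepted by P but not by Q.
No shorter string lies in the difference, and ba is the lexicographically first length-2 string in L(P) \ L(Q).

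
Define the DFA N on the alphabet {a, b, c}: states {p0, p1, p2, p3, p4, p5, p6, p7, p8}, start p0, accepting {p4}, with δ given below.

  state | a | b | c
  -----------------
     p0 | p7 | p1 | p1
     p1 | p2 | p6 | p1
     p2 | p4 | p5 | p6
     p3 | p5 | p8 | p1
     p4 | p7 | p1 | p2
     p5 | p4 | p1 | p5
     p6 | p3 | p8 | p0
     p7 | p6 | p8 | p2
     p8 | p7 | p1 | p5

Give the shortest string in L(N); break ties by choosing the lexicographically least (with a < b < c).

A breadth-first search from p0 reaches an accepting state first via the path p0 → p7 → p2 → p4 on input aca.
No string of length < 3 is accepted (BFS exhausts all shorter strings without reaching an accepting state), and aca is the lexicographically least accepting string of length 3.

aca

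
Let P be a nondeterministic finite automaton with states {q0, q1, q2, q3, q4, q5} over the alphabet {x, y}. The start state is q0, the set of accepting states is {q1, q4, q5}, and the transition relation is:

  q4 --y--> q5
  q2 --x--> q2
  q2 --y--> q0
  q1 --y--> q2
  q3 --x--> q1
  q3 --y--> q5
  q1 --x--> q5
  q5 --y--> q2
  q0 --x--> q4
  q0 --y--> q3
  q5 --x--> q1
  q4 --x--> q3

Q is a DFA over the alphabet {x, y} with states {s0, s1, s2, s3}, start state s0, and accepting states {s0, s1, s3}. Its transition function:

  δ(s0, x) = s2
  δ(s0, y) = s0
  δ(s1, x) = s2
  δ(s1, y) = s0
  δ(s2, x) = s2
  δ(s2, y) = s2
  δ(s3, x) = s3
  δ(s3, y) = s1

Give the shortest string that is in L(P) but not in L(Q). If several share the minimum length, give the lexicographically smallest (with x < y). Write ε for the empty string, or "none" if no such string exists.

The string x is accepted by P but not by Q.
No shorter string lies in the difference, and x is the lexicographically first length-1 string in L(P) \ L(Q).

x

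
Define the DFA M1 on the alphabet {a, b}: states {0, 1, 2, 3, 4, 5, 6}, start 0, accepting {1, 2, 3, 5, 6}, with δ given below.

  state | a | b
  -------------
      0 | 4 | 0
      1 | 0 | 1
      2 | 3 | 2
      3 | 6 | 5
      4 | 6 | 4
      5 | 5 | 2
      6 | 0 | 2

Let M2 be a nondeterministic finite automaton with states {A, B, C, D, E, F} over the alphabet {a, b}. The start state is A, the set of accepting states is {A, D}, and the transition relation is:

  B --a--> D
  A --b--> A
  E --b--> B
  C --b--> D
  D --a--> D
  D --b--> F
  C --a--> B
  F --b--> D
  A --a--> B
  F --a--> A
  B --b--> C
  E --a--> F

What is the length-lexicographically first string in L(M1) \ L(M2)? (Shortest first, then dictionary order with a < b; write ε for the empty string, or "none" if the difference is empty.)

aab

The string aab is accepted by M1 but not by M2.
No shorter string lies in the difference, and aab is the lexicographically first length-3 string in L(M1) \ L(M2).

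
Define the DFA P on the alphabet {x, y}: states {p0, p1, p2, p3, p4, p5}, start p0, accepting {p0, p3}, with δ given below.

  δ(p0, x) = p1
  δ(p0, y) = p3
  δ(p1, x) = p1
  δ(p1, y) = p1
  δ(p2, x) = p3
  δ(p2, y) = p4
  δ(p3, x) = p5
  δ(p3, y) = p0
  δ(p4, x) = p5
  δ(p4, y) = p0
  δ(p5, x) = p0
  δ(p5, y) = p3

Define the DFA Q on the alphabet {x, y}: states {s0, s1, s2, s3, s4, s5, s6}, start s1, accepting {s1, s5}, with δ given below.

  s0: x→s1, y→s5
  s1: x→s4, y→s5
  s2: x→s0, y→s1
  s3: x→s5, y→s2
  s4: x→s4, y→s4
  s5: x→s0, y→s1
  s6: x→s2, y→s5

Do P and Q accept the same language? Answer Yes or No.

Yes

Exploring the product automaton P × Q from the start pair (p0, s1), following both machines on each input symbol, reaches 4 state pairs: (p0, s1), (p1, s4), (p3, s5), (p5, s0).
P accepts in {p0, p3} and Q accepts in {s1, s5}. In every reachable pair the two components are either both accepting — (p0, s1), (p3, s5) — or both non-accepting, so no string is accepted by exactly one of the machines: L(P) \ L(Q) and L(Q) \ L(P) are both empty.
Hence every string is accepted by P iff it is accepted by Q, and the two languages coincide.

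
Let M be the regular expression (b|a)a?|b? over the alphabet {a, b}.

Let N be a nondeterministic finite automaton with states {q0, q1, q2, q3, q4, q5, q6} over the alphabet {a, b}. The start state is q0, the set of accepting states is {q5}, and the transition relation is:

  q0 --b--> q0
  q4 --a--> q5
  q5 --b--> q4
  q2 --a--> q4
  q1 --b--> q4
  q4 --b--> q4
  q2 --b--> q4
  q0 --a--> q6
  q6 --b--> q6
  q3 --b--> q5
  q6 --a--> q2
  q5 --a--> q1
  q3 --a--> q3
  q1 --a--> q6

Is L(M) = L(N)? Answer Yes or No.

The empty string ε is accepted by M but rejected by N.
So L(M) ≠ L(N).

No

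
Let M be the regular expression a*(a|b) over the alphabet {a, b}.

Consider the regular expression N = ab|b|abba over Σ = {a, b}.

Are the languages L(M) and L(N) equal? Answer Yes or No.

No

The string a is accepted by M but rejected by N.
So L(M) ≠ L(N).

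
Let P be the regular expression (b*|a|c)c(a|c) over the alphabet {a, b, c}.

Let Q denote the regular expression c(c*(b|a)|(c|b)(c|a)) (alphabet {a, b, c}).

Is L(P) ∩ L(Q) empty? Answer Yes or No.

No

The string ca is accepted by both P and Q.
Hence L(P) ∩ L(Q) ≠ ∅.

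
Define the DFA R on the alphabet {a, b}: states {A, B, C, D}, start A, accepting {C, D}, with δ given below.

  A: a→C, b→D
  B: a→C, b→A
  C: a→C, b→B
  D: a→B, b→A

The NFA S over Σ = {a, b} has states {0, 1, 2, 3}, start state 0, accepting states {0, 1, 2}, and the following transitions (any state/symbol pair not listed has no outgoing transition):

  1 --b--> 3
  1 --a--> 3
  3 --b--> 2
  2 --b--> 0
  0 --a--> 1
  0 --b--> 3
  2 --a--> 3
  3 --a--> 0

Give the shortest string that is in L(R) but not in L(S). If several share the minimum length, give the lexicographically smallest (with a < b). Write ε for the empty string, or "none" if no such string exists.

The string b is accepted by R but not by S.
No shorter string lies in the difference, and b is the lexicographically first length-1 string in L(R) \ L(S).

b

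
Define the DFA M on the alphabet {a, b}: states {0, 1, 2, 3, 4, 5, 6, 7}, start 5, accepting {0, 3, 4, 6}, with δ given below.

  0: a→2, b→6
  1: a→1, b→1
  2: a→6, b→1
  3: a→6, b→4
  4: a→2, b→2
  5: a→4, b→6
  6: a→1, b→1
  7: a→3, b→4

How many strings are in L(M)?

The useful subgraph on states {2, 4, 5, 6} is acyclic, so L(M) is finite; the longest accepting path visits 4 useful states, giving maximum string length 3.
Counting accepting paths from 5 by length: 2 of length 1, 2 of length 3. Total 4.

4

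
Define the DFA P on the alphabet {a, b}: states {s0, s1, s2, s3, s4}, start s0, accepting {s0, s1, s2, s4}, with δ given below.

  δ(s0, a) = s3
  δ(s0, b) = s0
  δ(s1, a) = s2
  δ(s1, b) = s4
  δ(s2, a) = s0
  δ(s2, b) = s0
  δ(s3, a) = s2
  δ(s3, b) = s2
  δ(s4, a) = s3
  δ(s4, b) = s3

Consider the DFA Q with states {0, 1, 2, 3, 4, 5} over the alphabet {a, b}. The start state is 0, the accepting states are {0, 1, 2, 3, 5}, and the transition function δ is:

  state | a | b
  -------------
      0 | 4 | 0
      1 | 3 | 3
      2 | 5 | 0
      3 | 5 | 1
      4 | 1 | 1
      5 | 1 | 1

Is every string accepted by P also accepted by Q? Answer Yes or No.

Yes

Exploring the product automaton P × Q from the start pair (s0, 0), following both machines on each input symbol, reaches 8 state pairs: (s0, 0), (s3, 4), (s2, 1), (s0, 3), (s3, 5), (s0, 1), (s3, 3), (s2, 5).
P accepts in {s0, s1, s2, s4} and Q accepts in {0, 1, 2, 3, 5}. The reachable pairs whose P-component is accepting are (s0, 0), (s2, 1), (s0, 3), (s0, 1), (s2, 5); in each of them the Q-component is accepting too, so the product for L(P) \ L(Q) (P-component accepting, Q-component rejecting) has no reachable accepting pair and the difference is empty.
Hence every string in L(P) is also in L(Q).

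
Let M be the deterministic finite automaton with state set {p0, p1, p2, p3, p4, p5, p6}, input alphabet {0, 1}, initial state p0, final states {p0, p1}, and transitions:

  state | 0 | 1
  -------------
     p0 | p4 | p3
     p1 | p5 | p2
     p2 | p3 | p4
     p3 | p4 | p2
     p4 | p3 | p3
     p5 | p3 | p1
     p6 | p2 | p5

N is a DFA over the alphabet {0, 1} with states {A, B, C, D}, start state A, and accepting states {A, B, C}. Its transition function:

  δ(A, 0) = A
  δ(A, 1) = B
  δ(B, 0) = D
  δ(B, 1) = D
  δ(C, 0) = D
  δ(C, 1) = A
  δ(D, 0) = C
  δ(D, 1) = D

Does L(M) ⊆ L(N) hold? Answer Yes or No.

Exploring the product automaton M × N from the start pair (p0, A), following both machines on each input symbol, reaches 12 state pairs: (p0, A), (p4, A), (p3, B), (p3, A), (p4, D), (p2, D), (p2, B), (p3, C), (p3, D), (p2, A), (p4, C), (p4, B).
M accepts in {p0, p1} and N accepts in {A, B, C}. The reachable pairs whose M-component is accepting are (p0, A); in each of them the N-component is accepting too, so the product for L(M) \ L(N) (M-component accepting, N-component rejecting) has no reachable accepting pair and the difference is empty.
Hence every string in L(M) is also in L(N).

Yes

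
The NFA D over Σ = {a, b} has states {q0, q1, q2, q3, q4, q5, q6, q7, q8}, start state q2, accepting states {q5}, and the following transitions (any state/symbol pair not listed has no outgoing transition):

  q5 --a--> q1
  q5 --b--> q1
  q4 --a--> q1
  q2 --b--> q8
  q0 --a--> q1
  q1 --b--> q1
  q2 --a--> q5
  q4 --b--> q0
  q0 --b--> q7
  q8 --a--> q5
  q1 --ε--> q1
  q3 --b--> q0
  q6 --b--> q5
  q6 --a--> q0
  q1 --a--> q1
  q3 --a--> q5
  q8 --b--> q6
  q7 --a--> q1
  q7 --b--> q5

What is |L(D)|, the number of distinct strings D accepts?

4

The useful subgraph on states {q0, q2, q5, q6, q7, q8} is acyclic, so L(D) is finite; the longest accepting path visits 6 useful states, giving maximum string length 5.
Counting accepting paths from q2 by length: 1 of length 1, 1 of length 2, 1 of length 3, 1 of length 5. Total 4.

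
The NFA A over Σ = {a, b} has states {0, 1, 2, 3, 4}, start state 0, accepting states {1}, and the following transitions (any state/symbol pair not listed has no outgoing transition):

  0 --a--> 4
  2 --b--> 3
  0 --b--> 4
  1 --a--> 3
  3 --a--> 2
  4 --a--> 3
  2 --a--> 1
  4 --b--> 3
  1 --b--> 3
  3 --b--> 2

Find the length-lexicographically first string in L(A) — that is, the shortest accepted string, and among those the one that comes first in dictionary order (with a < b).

aaaa

A breadth-first search from 0 reaches an accepting state first via the path 0 → 4 → 3 → 2 → 1 on input aaaa.
No string of length < 4 is accepted (BFS exhausts all shorter strings without reaching an accepting state), and aaaa is the lexicographically least accepting string of length 4.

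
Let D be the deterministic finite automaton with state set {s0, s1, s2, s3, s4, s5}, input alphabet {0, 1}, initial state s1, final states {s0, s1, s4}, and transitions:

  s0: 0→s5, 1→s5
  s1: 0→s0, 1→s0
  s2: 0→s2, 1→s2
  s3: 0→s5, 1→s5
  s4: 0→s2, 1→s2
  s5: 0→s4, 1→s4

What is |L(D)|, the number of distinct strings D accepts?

11

The useful subgraph on states {s0, s1, s4, s5} is acyclic, so L(D) is finite; the longest accepting path visits 4 useful states, giving maximum string length 3.
Counting accepting paths from s1 by length: 1 of length 0, 2 of length 1, 8 of length 3. Total 11.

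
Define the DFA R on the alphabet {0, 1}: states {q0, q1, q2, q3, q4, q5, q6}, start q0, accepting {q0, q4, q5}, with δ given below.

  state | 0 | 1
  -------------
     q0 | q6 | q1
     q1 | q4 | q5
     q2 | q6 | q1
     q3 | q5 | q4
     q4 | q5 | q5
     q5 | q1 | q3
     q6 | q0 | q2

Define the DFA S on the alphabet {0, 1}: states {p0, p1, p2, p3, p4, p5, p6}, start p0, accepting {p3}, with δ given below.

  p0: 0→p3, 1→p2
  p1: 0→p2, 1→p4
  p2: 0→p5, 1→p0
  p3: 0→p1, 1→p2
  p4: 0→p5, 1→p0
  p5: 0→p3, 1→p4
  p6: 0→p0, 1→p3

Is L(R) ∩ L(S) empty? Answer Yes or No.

No

The string 100 is accepted by both R and S.
Hence L(R) ∩ L(S) ≠ ∅.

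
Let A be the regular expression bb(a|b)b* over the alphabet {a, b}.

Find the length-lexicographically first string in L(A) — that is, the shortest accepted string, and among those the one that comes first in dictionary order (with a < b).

bba

By inspection of the expression, no string of length less than 3 matches, and bba is the lexicographically first match of length 3.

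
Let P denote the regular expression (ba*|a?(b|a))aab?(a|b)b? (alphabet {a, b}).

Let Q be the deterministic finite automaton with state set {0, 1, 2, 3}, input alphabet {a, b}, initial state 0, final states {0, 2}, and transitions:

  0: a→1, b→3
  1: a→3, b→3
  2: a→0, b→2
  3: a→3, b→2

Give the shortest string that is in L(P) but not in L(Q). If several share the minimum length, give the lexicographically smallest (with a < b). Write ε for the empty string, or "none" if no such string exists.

The string aaaa is accepted by P but not by Q.
No shorter string lies in the difference, and aaaa is the lexicographically first length-4 string in L(P) \ L(Q).

aaaa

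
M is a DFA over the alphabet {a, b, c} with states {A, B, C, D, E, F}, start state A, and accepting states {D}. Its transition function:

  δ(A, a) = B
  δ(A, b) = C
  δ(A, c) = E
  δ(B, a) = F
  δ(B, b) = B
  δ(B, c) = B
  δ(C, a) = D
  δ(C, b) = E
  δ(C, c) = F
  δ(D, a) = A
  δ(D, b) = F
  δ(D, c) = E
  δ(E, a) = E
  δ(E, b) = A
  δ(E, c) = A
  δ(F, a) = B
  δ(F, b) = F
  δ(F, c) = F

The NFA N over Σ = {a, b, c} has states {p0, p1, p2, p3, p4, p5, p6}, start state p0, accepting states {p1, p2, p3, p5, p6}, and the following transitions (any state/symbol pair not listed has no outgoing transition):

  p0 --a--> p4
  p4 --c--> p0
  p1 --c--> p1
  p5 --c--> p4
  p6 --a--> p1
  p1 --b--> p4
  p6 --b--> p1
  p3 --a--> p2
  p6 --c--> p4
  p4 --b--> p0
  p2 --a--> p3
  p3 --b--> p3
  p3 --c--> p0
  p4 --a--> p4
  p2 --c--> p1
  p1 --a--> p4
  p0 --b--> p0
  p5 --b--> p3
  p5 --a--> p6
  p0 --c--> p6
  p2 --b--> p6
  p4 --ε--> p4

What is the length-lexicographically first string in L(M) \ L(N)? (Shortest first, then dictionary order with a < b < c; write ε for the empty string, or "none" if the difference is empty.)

ba

The string ba is accepted by M but not by N.
No shorter string lies in the difference, and ba is the lexicographically first length-2 string in L(M) \ L(N).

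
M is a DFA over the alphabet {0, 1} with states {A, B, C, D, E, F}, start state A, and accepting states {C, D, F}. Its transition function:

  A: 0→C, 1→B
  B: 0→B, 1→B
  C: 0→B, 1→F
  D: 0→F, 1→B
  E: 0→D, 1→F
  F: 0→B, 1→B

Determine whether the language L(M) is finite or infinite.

finite

The useful states (reachable from A and able to reach an accepting state) are {A, C, F}.
Restricted to these states the transition graph has no cycle, so every accepting path has bounded length and L is finite.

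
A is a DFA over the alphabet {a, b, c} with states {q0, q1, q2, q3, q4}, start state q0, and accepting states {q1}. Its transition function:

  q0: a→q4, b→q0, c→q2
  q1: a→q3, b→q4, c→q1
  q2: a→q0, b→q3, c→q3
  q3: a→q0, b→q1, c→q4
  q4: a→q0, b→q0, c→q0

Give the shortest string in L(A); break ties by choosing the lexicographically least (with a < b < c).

A breadth-first search from q0 reaches an accepting state first via the path q0 → q2 → q3 → q1 on input cbb.
No string of length < 3 is accepted (BFS exhausts all shorter strings without reaching an accepting state), and cbb is the lexicographically least accepting string of length 3.

cbb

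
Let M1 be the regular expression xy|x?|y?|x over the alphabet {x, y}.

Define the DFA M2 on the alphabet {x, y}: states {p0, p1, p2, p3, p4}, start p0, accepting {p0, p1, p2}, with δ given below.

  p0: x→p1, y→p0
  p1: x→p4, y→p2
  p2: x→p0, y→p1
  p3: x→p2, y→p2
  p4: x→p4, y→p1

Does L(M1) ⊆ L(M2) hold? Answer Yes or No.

Converting the expression M1 to a DFA (subset construction, then merging equivalent states) gives the minimal DFA with states {r0, r1, r2, r3}, start state r0, accepting states {r0, r1, r2} and transitions r0: x→r1, y→r2; r1: x→r3, y→r2; r2: x→r3, y→r3; r3: x→r3, y→r3.
Exploring the product automaton M1 × M2 from the start pair (r0, p0), following both machines on each input symbol, reaches 8 state pairs: (r0, p0), (r1, p1), (r2, p0), (r3, p4), (r2, p2), (r3, p1), (r3, p0), (r3, p2).
M1 accepts in {r0, r1, r2} and M2 accepts in {p0, p1, p2}. The reachable pairs whose M1-component is accepting are (r0, p0), (r1, p1), (r2, p0), (r2, p2); in each of them the M2-component is accepting too, so the product for L(M1) \ L(M2) (M1-component accepting, M2-component rejecting) has no reachable accepting pair and the difference is empty.
Hence every string in L(M1) is also in L(M2).

Yes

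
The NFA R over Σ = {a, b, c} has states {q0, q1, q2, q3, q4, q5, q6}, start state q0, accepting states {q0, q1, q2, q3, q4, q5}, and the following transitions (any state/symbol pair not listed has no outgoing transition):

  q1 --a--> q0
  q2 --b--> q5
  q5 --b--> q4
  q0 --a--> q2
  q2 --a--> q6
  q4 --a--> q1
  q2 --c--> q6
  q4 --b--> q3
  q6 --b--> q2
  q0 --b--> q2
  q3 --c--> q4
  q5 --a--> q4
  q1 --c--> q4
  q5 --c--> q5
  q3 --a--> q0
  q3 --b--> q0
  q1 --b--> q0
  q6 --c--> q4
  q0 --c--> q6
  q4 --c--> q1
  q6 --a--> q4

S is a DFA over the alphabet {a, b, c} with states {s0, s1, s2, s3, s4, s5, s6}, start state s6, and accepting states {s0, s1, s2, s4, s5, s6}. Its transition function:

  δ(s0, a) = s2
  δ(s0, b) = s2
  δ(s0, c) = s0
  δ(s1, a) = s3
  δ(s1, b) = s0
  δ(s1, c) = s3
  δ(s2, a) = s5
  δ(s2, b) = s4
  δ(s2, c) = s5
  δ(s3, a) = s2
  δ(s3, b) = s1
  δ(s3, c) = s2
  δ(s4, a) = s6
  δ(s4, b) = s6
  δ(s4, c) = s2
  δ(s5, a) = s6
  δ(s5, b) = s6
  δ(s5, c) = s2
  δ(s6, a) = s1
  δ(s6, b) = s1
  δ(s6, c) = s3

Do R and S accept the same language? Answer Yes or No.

Exploring the product automaton R × S from the start pair (q0, s6), following both machines on each input symbol, reaches 7 state pairs: (q0, s6), (q2, s1), (q6, s3), (q5, s0), (q4, s2), (q1, s5), (q3, s4).
R accepts in {q0, q1, q2, q3, q4, q5} and S accepts in {s0, s1, s2, s4, s5, s6}. In every reachable pair the two components are either both accepting — (q0, s6), (q2, s1), (q5, s0), (q4, s2), (q1, s5), (q3, s4) — or both non-accepting, so no string is accepted by exactly one of the machines: L(R) \ L(S) and L(S) \ L(R) are both empty.
Hence every string is accepted by R iff it is accepted by S, and the two languages coincide.

Yes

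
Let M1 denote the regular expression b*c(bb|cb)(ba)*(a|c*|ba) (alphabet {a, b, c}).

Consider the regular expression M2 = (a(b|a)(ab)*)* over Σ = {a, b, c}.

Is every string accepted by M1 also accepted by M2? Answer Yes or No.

No

The string cbb is in L(M1) but not in L(M2).
So L(M1) ⊄ L(M2).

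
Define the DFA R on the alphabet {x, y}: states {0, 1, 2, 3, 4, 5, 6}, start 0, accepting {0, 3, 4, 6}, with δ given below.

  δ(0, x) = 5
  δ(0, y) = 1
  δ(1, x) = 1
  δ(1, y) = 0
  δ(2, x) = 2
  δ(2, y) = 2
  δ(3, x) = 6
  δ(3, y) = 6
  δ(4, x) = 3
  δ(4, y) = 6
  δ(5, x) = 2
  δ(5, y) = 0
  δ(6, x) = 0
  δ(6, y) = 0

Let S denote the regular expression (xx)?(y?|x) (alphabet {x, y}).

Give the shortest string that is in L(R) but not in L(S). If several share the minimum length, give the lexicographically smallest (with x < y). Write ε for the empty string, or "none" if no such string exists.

The string xy is accepted by R but not by S.
No shorter string lies in the difference, and xy is the lexicographically first length-2 string in L(R) \ L(S).

xy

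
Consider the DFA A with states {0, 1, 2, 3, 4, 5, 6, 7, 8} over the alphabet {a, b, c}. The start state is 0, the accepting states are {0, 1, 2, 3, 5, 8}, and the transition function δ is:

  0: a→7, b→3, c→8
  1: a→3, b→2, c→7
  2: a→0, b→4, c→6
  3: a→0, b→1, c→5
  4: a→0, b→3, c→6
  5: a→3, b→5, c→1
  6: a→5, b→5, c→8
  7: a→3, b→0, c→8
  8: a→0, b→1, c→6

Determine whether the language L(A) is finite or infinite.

State 0 is reachable from the start and can reach an accepting state, and it lies on the cycle 0 → 8 → 0.
Traversing that cycle any number of times yields accepted strings of unbounded length, so the language is infinite.

infinite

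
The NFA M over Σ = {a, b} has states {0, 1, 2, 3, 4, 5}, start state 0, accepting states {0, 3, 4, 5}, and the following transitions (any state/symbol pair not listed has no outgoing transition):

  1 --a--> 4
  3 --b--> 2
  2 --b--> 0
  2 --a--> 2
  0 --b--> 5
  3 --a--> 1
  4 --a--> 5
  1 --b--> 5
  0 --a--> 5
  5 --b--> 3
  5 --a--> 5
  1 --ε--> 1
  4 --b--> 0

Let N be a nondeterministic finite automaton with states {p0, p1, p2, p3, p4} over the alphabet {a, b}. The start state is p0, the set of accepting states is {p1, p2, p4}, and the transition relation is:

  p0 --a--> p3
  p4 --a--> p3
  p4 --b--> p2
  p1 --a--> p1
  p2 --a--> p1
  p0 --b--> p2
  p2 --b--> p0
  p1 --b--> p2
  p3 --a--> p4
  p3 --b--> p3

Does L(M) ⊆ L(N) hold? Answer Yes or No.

No

The empty string ε is in L(M) but not in L(N).
So L(M) ⊄ L(N).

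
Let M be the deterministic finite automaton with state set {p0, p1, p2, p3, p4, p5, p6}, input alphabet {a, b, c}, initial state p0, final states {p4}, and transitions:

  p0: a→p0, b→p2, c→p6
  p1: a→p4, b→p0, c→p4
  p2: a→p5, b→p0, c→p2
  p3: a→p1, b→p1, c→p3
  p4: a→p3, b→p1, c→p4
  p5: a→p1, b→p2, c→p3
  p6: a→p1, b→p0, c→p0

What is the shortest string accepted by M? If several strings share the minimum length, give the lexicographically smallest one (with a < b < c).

caa

A breadth-first search from p0 reaches an accepting state first via the path p0 → p6 → p1 → p4 on input caa.
No string of length < 3 is accepted (BFS exhausts all shorter strings without reaching an accepting state), and caa is the lexicographically least accepting string of length 3.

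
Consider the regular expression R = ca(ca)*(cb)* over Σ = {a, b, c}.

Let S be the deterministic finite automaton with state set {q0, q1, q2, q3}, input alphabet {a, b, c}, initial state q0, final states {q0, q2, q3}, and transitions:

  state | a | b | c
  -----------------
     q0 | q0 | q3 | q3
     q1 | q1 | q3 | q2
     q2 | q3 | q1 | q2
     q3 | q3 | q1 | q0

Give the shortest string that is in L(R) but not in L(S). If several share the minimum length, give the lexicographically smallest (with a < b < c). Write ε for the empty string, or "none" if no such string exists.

cacacb

The string cacacb is accepted by R but not by S.
No shorter string lies in the difference, and cacacb is the lexicographically first length-6 string in L(R) \ L(S).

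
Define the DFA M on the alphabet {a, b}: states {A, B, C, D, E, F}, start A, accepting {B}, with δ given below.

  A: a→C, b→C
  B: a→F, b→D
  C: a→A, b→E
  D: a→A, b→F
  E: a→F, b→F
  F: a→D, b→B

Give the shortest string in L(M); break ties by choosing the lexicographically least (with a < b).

A breadth-first search from A reaches an accepting state first via the path A → C → E → F → B on input abab.
No string of length < 4 is accepted (BFS exhausts all shorter strings without reaching an accepting state), and abab is the lexicographically least accepting string of length 4.

abab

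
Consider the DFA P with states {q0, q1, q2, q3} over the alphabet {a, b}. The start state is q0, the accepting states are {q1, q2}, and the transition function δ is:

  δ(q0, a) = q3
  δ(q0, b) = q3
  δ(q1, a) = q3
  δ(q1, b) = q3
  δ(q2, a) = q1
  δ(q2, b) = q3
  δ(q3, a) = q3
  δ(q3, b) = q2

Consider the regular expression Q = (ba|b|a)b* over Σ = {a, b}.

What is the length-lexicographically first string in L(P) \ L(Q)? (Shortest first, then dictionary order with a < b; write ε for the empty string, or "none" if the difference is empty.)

The string aab is accepted by P but not by Q.
No shorter string lies in the difference, and aab is the lexicographically first length-3 string in L(P) \ L(Q).

aab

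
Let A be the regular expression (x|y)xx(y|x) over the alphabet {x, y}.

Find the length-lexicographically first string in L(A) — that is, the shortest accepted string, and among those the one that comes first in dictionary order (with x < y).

xxxx

By inspection of the expression, no string of length less than 4 matches, and xxxx is the lexicographically first match of length 4.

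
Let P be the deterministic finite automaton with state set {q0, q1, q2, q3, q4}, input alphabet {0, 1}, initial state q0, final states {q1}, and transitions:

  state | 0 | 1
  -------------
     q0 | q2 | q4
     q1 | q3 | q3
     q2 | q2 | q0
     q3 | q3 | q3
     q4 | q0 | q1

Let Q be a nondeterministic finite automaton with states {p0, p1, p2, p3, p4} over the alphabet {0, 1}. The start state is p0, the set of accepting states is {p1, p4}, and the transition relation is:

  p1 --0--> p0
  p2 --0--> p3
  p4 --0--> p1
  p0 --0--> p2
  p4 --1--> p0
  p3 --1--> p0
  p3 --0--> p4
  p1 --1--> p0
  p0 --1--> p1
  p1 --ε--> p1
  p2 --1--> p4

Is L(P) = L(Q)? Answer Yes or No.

The string 11 is accepted by P but rejected by Q.
So L(P) ≠ L(Q).

No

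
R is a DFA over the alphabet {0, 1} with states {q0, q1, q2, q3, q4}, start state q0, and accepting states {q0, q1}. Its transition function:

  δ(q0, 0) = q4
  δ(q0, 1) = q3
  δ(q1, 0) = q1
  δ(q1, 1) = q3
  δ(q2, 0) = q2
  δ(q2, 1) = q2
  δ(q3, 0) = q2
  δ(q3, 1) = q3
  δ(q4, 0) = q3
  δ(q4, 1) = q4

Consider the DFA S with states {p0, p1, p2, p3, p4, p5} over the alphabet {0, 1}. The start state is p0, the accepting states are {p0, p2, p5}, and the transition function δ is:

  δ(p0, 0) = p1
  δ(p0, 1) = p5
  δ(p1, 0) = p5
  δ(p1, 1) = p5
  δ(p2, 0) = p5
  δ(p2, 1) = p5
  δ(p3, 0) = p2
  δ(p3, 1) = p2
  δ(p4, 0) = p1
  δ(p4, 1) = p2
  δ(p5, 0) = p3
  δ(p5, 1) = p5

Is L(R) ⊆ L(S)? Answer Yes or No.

Exploring the product automaton R × S from the start pair (q0, p0), following both machines on each input symbol, reaches 9 state pairs: (q0, p0), (q4, p1), (q3, p5), (q4, p5), (q2, p3), (q3, p3), (q2, p2), (q3, p2), (q2, p5).
R accepts in {q0, q1} and S accepts in {p0, p2, p5}. The reachable pairs whose R-component is accepting are (q0, p0); in each of them the S-component is accepting too, so the product for L(R) \ L(S) (R-component accepting, S-component rejecting) has no reachable accepting pair and the difference is empty.
Hence every string in L(R) is also in L(S).

Yes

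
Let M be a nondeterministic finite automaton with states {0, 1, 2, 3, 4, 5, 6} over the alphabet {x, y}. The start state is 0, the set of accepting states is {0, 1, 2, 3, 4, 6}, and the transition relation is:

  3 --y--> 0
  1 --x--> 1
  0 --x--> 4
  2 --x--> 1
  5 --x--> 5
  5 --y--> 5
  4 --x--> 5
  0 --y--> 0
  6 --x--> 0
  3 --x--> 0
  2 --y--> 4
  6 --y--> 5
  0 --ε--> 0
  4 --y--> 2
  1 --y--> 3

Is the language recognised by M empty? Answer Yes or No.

No

The empty string ε is accepted: the run 0 ends in the accepting state 0.
Since at least one string is accepted, L(M) is not empty.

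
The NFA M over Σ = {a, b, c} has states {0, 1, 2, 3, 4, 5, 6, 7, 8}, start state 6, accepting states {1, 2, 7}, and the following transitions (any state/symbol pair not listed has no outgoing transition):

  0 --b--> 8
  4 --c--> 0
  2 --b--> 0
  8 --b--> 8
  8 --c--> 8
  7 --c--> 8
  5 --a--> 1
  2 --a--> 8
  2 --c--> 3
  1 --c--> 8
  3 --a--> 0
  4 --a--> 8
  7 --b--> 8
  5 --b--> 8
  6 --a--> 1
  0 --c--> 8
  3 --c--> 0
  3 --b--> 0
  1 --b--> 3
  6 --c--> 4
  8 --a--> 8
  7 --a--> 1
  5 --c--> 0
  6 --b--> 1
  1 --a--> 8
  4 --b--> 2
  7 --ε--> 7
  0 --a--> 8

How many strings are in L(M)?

The useful subgraph on states {1, 2, 4, 6} is acyclic, so L(M) is finite; the longest accepting path visits 3 useful states, giving maximum string length 2.
Counting accepting paths from 6 by length: 2 of length 1, 1 of length 2. Total 3.

3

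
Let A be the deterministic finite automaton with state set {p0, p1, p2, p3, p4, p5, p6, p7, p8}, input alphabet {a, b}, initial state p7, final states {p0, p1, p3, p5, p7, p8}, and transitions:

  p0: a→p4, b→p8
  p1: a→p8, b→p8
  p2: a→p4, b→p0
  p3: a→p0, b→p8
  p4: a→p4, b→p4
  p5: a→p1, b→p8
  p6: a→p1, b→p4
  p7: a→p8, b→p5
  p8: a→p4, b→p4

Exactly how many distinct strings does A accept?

7

The useful subgraph on states {p1, p5, p7, p8} is acyclic, so L(A) is finite; the longest accepting path visits 4 useful states, giving maximum string length 3.
Counting accepting paths from p7 by length: 1 of length 0, 2 of length 1, 2 of length 2, 2 of length 3. Total 7.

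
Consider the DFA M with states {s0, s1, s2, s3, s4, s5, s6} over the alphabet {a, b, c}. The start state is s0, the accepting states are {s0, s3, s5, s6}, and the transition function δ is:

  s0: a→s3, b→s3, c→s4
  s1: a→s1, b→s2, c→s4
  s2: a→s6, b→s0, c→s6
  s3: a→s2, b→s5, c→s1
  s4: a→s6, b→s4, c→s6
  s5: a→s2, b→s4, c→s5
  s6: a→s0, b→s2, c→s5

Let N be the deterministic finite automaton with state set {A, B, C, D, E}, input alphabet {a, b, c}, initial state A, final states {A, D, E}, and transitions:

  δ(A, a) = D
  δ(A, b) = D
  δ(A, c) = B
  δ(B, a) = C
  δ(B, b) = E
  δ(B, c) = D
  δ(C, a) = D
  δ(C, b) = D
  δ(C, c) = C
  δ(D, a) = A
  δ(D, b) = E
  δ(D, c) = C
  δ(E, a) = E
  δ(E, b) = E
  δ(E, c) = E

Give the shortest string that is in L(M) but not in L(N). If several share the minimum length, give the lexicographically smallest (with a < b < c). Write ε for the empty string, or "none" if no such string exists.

The string ca is accepted by M but not by N.
No shorter string lies in the difference, and ca is the lexicographically first length-2 string in L(M) \ L(N).

ca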